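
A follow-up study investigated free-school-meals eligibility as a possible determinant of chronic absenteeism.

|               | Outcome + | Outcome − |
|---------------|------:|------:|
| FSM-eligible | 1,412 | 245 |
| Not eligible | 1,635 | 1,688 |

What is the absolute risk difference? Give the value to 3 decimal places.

Cells: a = 1412, b = 245, c = 1635, d = 1688.
Risk in exposed = 1412/1657 = 0.852142; risk in unexposed = 1635/3323 = 0.492025.
Risk difference = 0.852142 − 0.492025 = 0.360117

0.360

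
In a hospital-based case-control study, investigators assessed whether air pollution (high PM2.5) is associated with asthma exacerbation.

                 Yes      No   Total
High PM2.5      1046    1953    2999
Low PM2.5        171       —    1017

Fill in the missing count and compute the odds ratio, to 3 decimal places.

2.650

The missing cell is in the unexposed row: 1017 − 171 = 846.
So a = 1046, b = 1953, c = 171, d = 846.
OR = (a·d)/(b·c) = (1046 × 846) / (1953 × 171) = 884916 / 333963 = 2.64974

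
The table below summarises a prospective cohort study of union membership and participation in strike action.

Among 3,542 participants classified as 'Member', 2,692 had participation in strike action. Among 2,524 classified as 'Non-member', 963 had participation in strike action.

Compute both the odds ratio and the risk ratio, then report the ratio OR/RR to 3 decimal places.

From the description: a = 2692, b = 850, c = 963, d = 1561.
OR = (2692·1561)/(850·963) = 4202212/818550 = 5.13373
Risk in exposed = 2692/3542 = 0.76002; risk in unexposed = 963/2524 = 0.38154; RR = 1.99200
OR/RR = 5.13373 / 1.99200 = 2.57717
The outcome is not rare, so the OR lies further from 1 than the RR.

2.577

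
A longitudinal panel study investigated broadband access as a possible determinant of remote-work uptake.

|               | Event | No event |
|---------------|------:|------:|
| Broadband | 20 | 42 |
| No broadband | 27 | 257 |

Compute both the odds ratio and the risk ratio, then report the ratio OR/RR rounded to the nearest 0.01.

Cells: a = 20, b = 42, c = 27, d = 257.
OR = (20·257)/(42·27) = 5140/1134 = 4.53263
Risk in exposed = 20/62 = 0.32258; risk in unexposed = 27/284 = 0.09507; RR = 3.39307
OR/RR = 4.53263 / 3.39307 = 1.33585
The outcome is not rare, so the OR lies further from 1 than the RR.

1.34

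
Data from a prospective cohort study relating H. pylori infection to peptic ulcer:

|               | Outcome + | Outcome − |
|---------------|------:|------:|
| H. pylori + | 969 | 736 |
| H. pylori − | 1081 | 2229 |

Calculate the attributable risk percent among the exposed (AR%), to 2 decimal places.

Cells: a = 969, b = 736, c = 1081, d = 2229.
Risk in exposed = 969/1705 = 0.56833; risk in unexposed = 1081/3310 = 0.32659.
RR = 0.56833/0.32659 = 1.74021
AR% = (RR − 1)/RR × 100 = (1.74021 − 1)/1.74021 × 100 = 42.5357%

42.54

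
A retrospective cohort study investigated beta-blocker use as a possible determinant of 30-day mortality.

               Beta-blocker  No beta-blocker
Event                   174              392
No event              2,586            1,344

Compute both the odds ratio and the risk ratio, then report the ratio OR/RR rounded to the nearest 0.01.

0.83

Reading the table with exposure as columns: a = 174 (Beta-blocker, case), b = 2586 (Beta-blocker, non-case), c = 392 (No beta-blocker, case), d = 1344.
OR = (174·1344)/(2586·392) = 233856/1013712 = 0.23069
Risk in exposed = 174/2760 = 0.06304; risk in unexposed = 392/1736 = 0.22581; RR = 0.27919
OR/RR = 0.23069 / 0.27919 = 0.82629
The outcome is not rare, so the OR lies further from 1 than the RR.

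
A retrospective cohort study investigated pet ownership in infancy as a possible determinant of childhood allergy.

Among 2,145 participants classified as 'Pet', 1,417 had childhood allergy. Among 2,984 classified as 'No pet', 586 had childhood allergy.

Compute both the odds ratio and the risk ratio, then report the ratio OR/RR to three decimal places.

2.368

From the description: a = 1417, b = 728, c = 586, d = 2398.
OR = (1417·2398)/(728·586) = 3397966/426608 = 7.96508
Risk in exposed = 1417/2145 = 0.66061; risk in unexposed = 586/2984 = 0.19638; RR = 3.36391
OR/RR = 7.96508 / 3.36391 = 2.36781
The outcome is not rare, so the OR lies further from 1 than the RR.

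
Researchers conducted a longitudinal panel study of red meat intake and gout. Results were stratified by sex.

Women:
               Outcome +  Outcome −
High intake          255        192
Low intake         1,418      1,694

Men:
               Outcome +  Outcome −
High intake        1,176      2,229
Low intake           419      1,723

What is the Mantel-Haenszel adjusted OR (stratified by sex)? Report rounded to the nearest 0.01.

1.99

OR_MH = Σ(aᵢdᵢ/nᵢ) / Σ(bᵢcᵢ/nᵢ), where nᵢ is the stratum total.
Stratum 1 (Women): n = 3559; a·d/n = 255·1694/3559 = 121.3740; b·c/n = 192·1418/3559 = 76.4979
Stratum 2 (Men): n = 5547; a·d/n = 1176·1723/5547 = 365.2872; b·c/n = 2229·419/5547 = 168.3705
OR_MH = (121.3740 + 365.2872) / (76.4979 + 168.3705) = 486.6612 / 244.8684 = 1.98744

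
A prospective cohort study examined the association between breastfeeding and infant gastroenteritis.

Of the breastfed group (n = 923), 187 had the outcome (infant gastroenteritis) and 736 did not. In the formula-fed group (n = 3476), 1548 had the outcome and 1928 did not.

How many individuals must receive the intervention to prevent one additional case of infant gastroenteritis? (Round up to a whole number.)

Risk in treated group = 187/923 = 0.20260; risk in control = 1548/3476 = 0.44534.
Absolute risk reduction = 0.44534 − 0.20260 = 0.24274
NNT = 1 / ARR = 1 / 0.24274 = 4.120 → round up → 5

5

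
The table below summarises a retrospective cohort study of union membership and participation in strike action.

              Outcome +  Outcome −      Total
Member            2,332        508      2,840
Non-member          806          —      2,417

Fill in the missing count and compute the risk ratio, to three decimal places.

2.462

The missing cell is in the unexposed row: 2417 − 806 = 1611.
So a = 2332, b = 508, c = 806, d = 1611.
RR = [a/(a+b)] / [c/(c+d)] = (2332/2840) / (806/2417) = 0.82113/0.33347 = 2.46236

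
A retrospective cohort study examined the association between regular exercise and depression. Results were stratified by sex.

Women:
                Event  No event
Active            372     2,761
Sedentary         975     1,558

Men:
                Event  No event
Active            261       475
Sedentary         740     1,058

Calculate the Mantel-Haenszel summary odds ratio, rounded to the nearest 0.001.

0.344

OR_MH = Σ(aᵢdᵢ/nᵢ) / Σ(bᵢcᵢ/nᵢ), where nᵢ is the stratum total.
Stratum 1 (Women): n = 5666; a·d/n = 372·1558/5666 = 102.2902; b·c/n = 2761·975/5666 = 475.1103
Stratum 2 (Men): n = 2534; a·d/n = 261·1058/2534 = 108.9732; b·c/n = 475·740/2534 = 138.7135
OR_MH = (102.2902 + 108.9732) / (475.1103 + 138.7135) = 211.2633 / 613.8238 = 0.34418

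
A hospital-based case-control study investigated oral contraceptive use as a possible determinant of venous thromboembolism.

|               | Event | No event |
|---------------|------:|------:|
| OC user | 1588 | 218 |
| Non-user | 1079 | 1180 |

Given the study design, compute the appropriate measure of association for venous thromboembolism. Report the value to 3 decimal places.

7.966

Cells: a = 1588, b = 218, c = 1079, d = 1180.
This is a hospital-based case-control study: participants were sampled on outcome status, so risks in the source population cannot be estimated directly — relative risk is not valid here. The odds ratio is the appropriate measure.
OR = (a·d)/(b·c) = (1588 × 1180) / (218 × 1079) = 1873840 / 235222 = 7.96626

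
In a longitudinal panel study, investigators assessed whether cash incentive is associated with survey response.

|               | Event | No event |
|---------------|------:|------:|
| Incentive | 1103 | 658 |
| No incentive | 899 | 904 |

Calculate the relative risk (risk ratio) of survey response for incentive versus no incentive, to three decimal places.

1.256

Cells: a = 1103, b = 658, c = 899, d = 904.
Risk in exposed = 1103/1761 = 0.62635; risk in unexposed = 899/1803 = 0.49861.
RR = 0.62635 / 0.49861 = 1.25618
The risk among the exposed is 1.26 times that among the unexposed.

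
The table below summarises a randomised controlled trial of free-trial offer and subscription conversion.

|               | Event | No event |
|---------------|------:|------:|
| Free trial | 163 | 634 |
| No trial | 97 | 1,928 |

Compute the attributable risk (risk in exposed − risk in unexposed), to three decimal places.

Cells: a = 163, b = 634, c = 97, d = 1928.
Risk in exposed = 163/797 = 0.204517; risk in unexposed = 97/2025 = 0.047901.
Risk difference = 0.204517 − 0.047901 = 0.156616

0.157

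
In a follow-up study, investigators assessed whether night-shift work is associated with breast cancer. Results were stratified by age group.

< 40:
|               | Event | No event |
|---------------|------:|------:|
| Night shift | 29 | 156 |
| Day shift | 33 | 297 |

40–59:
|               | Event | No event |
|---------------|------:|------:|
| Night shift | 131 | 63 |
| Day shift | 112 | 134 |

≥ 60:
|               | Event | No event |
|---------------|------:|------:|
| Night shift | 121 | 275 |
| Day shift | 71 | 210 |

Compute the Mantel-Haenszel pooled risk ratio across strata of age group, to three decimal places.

RR_MH = Σ(aᵢ·n₀ᵢ/nᵢ) / Σ(cᵢ·n₁ᵢ/nᵢ), with n₁ᵢ = aᵢ+bᵢ (exposed), n₀ᵢ = cᵢ+dᵢ (unexposed), nᵢ = n₁ᵢ+n₀ᵢ.
Stratum 1 (< 40): n₁ = 185, n₀ = 330, n = 515; a·n₀/n = 29·330/515 = 18.5825; c·n₁/n = 33·185/515 = 11.8544
Stratum 2 (40–59): n₁ = 194, n₀ = 246, n = 440; a·n₀/n = 131·246/440 = 73.2409; c·n₁/n = 112·194/440 = 49.3818
Stratum 3 (≥ 60): n₁ = 396, n₀ = 281, n = 677; a·n₀/n = 121·281/677 = 50.2230; c·n₁/n = 71·396/677 = 41.5303
RR_MH = (18.5825 + 73.2409 + 50.2230) / (11.8544 + 49.3818 + 41.5303) = 142.0465 / 102.7665 = 1.38223

1.382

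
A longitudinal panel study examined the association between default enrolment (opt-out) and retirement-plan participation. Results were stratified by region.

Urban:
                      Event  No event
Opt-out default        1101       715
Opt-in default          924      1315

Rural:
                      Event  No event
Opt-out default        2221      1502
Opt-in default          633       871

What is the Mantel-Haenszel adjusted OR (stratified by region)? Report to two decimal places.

OR_MH = Σ(aᵢdᵢ/nᵢ) / Σ(bᵢcᵢ/nᵢ), where nᵢ is the stratum total.
Stratum 1 (Urban): n = 4055; a·d/n = 1101·1315/4055 = 357.0444; b·c/n = 715·924/4055 = 162.9248
Stratum 2 (Rural): n = 5227; a·d/n = 2221·871/5227 = 370.0958; b·c/n = 1502·633/5227 = 181.8952
OR_MH = (357.0444 + 370.0958) / (162.9248 + 181.8952) = 727.1402 / 344.8199 = 2.10875

2.11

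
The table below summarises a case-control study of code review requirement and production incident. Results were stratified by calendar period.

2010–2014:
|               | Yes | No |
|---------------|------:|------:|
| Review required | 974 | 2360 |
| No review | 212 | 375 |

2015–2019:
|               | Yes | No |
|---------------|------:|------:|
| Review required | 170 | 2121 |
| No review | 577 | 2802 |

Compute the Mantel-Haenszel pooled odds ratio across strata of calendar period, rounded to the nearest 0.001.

0.516

OR_MH = Σ(aᵢdᵢ/nᵢ) / Σ(bᵢcᵢ/nᵢ), where nᵢ is the stratum total.
Stratum 1 (2010–2014): n = 3921; a·d/n = 974·375/3921 = 93.1523; b·c/n = 2360·212/3921 = 127.6001
Stratum 2 (2015–2019): n = 5670; a·d/n = 170·2802/5670 = 84.0106; b·c/n = 2121·577/5670 = 215.8407
OR_MH = (93.1523 + 84.0106) / (127.6001 + 215.8407) = 177.1628 / 343.4408 = 0.51585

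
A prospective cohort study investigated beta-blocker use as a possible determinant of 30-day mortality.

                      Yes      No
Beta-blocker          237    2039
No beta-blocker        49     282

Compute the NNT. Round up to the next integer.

Risk in treated group = 237/2276 = 0.10413; risk in control = 49/331 = 0.14804.
Absolute risk reduction = 0.14804 − 0.10413 = 0.04391
NNT = 1 / ARR = 1 / 0.04391 = 22.776 → round up → 23

23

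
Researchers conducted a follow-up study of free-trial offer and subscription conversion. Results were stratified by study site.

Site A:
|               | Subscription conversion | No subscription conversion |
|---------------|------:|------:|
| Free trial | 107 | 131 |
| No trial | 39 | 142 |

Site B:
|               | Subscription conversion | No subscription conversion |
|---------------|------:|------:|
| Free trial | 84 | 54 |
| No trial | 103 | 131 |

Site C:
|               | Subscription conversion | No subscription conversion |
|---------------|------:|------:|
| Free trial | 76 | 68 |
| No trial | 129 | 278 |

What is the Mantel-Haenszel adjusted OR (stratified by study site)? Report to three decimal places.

2.419

OR_MH = Σ(aᵢdᵢ/nᵢ) / Σ(bᵢcᵢ/nᵢ), where nᵢ is the stratum total.
Stratum 1 (Site A): n = 419; a·d/n = 107·142/419 = 36.2625; b·c/n = 131·39/419 = 12.1933
Stratum 2 (Site B): n = 372; a·d/n = 84·131/372 = 29.5806; b·c/n = 54·103/372 = 14.9516
Stratum 3 (Site C): n = 551; a·d/n = 76·278/551 = 38.3448; b·c/n = 68·129/551 = 15.9201
OR_MH = (36.2625 + 29.5806 + 38.3448) / (12.1933 + 14.9516 + 15.9201) = 104.1880 / 43.0651 = 2.41932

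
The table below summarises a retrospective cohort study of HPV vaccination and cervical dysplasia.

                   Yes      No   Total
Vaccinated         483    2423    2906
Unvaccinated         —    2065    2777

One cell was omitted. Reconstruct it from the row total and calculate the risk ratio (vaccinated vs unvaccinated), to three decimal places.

0.648

The missing cell is in the unexposed row: 2777 − 2065 = 712.
So a = 483, b = 2423, c = 712, d = 2065.
RR = [a/(a+b)] / [c/(c+d)] = (483/2906) / (712/2777) = 0.16621/0.25639 = 0.64826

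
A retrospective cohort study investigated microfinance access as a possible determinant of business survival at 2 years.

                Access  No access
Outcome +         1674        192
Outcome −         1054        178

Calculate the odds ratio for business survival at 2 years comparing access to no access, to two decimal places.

Reading the table with exposure as columns: a = 1674 (Access, case), b = 1054 (Access, non-case), c = 192 (No access, case), d = 178.
OR = (a·d)/(b·c) = (1674 × 178) / (1054 × 192) = 297972 / 202368 = 1.47243
The odds of business survival at 2 years are about 1.47 times as high in the access group.

1.47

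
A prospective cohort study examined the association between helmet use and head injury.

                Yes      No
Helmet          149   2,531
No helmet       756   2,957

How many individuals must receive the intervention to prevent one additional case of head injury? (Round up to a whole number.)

Risk in treated group = 149/2680 = 0.05560; risk in control = 756/3713 = 0.20361.
Absolute risk reduction = 0.20361 − 0.05560 = 0.14801
NNT = 1 / ARR = 1 / 0.14801 = 6.756 → round up → 7

7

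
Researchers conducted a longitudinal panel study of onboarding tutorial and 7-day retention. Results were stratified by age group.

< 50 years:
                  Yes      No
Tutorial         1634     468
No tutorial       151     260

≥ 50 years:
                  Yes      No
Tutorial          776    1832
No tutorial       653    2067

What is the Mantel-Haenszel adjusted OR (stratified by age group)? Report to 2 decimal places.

OR_MH = Σ(aᵢdᵢ/nᵢ) / Σ(bᵢcᵢ/nᵢ), where nᵢ is the stratum total.
Stratum 1 (< 50 years): n = 2513; a·d/n = 1634·260/2513 = 169.0569; b·c/n = 468·151/2513 = 28.1210
Stratum 2 (≥ 50 years): n = 5328; a·d/n = 776·2067/5328 = 301.0495; b·c/n = 1832·653/5328 = 224.5300
OR_MH = (169.0569 + 301.0495) / (28.1210 + 224.5300) = 470.1065 / 252.6510 = 1.86069

1.86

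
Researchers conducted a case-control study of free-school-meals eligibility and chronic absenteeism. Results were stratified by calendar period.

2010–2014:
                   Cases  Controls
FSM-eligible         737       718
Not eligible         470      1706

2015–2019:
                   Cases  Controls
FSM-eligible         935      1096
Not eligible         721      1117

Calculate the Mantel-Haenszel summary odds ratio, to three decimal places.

2.074

OR_MH = Σ(aᵢdᵢ/nᵢ) / Σ(bᵢcᵢ/nᵢ), where nᵢ is the stratum total.
Stratum 1 (2010–2014): n = 3631; a·d/n = 737·1706/3631 = 346.2743; b·c/n = 718·470/3631 = 92.9386
Stratum 2 (2015–2019): n = 3869; a·d/n = 935·1117/3869 = 269.9393; b·c/n = 1096·721/3869 = 204.2430
OR_MH = (346.2743 + 269.9393) / (92.9386 + 204.2430) = 616.2136 / 297.1815 = 2.07353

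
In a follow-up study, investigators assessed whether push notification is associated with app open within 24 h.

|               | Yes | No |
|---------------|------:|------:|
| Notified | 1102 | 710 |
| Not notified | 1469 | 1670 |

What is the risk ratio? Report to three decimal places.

1.300

Cells: a = 1102, b = 710, c = 1469, d = 1670.
Risk in exposed = 1102/1812 = 0.60817; risk in unexposed = 1469/3139 = 0.46798.
RR = 0.60817 / 0.46798 = 1.29955
The risk among the exposed is 1.30 times that among the unexposed.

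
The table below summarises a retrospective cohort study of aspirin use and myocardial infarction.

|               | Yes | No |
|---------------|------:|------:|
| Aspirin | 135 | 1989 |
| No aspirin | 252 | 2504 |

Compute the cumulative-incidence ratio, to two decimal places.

Cells: a = 135, b = 1989, c = 252, d = 2504.
Risk in exposed = 135/2124 = 0.06356; risk in unexposed = 252/2756 = 0.09144.
RR = 0.06356 / 0.09144 = 0.69512
The risk is 30% lower among the exposed than among the unexposed.

0.70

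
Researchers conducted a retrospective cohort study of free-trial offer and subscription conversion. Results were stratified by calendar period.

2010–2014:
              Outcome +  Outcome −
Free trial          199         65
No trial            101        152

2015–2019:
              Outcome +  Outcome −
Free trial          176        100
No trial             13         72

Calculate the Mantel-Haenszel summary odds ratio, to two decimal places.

OR_MH = Σ(aᵢdᵢ/nᵢ) / Σ(bᵢcᵢ/nᵢ), where nᵢ is the stratum total.
Stratum 1 (2010–2014): n = 517; a·d/n = 199·152/517 = 58.5068; b·c/n = 65·101/517 = 12.6983
Stratum 2 (2015–2019): n = 361; a·d/n = 176·72/361 = 35.1025; b·c/n = 100·13/361 = 3.6011
OR_MH = (58.5068 + 35.1025) / (12.6983 + 3.6011) = 93.6093 / 16.2994 = 5.74312

5.74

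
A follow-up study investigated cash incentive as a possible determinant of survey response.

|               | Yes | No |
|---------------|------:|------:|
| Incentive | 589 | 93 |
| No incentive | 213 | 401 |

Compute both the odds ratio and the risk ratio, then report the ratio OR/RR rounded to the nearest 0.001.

4.789

Cells: a = 589, b = 93, c = 213, d = 401.
OR = (589·401)/(93·213) = 236189/19809 = 11.92332
Risk in exposed = 589/682 = 0.86364; risk in unexposed = 213/614 = 0.34691; RR = 2.48954
OR/RR = 11.92332 / 2.48954 = 4.78936
The outcome is not rare, so the OR lies further from 1 than the RR.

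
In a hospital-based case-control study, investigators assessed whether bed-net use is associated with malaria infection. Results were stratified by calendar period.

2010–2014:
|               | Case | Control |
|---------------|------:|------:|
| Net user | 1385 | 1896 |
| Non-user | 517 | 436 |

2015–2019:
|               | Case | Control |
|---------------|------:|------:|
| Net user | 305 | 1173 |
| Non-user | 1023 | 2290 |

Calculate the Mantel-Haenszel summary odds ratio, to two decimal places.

OR_MH = Σ(aᵢdᵢ/nᵢ) / Σ(bᵢcᵢ/nᵢ), where nᵢ is the stratum total.
Stratum 1 (2010–2014): n = 4234; a·d/n = 1385·436/4234 = 142.6216; b·c/n = 1896·517/4234 = 231.5144
Stratum 2 (2015–2019): n = 4791; a·d/n = 305·2290/4791 = 145.7838; b·c/n = 1173·1023/4791 = 250.4652
OR_MH = (142.6216 + 145.7838) / (231.5144 + 250.4652) = 288.4054 / 481.9797 = 0.59838

0.60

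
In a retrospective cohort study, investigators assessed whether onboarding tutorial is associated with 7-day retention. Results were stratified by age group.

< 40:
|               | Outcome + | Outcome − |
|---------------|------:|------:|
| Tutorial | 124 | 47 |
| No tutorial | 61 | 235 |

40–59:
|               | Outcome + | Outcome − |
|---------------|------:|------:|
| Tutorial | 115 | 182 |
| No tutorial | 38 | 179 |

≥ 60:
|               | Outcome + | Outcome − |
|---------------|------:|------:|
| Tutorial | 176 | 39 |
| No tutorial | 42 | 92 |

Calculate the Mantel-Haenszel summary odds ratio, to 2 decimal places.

OR_MH = Σ(aᵢdᵢ/nᵢ) / Σ(bᵢcᵢ/nᵢ), where nᵢ is the stratum total.
Stratum 1 (< 40): n = 467; a·d/n = 124·235/467 = 62.3983; b·c/n = 47·61/467 = 6.1392
Stratum 2 (40–59): n = 514; a·d/n = 115·179/514 = 40.0486; b·c/n = 182·38/514 = 13.4553
Stratum 3 (≥ 60): n = 349; a·d/n = 176·92/349 = 46.3954; b·c/n = 39·42/349 = 4.6934
OR_MH = (62.3983 + 40.0486 + 46.3954) / (6.1392 + 13.4553 + 4.6934) = 148.8423 / 24.2878 = 6.12826

6.13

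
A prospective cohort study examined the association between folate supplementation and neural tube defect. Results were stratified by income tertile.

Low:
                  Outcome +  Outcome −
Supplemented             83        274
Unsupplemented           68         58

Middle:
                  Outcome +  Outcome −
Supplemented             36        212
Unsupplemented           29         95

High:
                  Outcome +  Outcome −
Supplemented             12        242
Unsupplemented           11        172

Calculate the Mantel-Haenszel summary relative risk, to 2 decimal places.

RR_MH = Σ(aᵢ·n₀ᵢ/nᵢ) / Σ(cᵢ·n₁ᵢ/nᵢ), with n₁ᵢ = aᵢ+bᵢ (exposed), n₀ᵢ = cᵢ+dᵢ (unexposed), nᵢ = n₁ᵢ+n₀ᵢ.
Stratum 1 (Low): n₁ = 357, n₀ = 126, n = 483; a·n₀/n = 83·126/483 = 21.6522; c·n₁/n = 68·357/483 = 50.2609
Stratum 2 (Middle): n₁ = 248, n₀ = 124, n = 372; a·n₀/n = 36·124/372 = 12.0000; c·n₁/n = 29·248/372 = 19.3333
Stratum 3 (High): n₁ = 254, n₀ = 183, n = 437; a·n₀/n = 12·183/437 = 5.0252; c·n₁/n = 11·254/437 = 6.3936
RR_MH = (21.6522 + 12.0000 + 5.0252) / (50.2609 + 19.3333 + 6.3936) = 38.6773 / 75.9878 = 0.50899

0.51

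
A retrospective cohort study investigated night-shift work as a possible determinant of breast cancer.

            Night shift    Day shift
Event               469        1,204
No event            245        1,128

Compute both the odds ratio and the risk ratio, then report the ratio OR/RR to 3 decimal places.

1.410

Reading the table with exposure as columns: a = 469 (Night shift, case), b = 245 (Night shift, non-case), c = 1204 (Day shift, case), d = 1128.
OR = (469·1128)/(245·1204) = 529032/294980 = 1.79345
Risk in exposed = 469/714 = 0.65686; risk in unexposed = 1204/2332 = 0.51630; RR = 1.27226
OR/RR = 1.79345 / 1.27226 = 1.40965
The outcome is not rare, so the OR lies further from 1 than the RR.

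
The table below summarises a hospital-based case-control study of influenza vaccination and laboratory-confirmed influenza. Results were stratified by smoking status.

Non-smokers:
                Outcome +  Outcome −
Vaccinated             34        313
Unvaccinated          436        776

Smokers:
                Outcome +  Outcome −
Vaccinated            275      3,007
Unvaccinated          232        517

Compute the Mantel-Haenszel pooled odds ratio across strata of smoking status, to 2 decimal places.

OR_MH = Σ(aᵢdᵢ/nᵢ) / Σ(bᵢcᵢ/nᵢ), where nᵢ is the stratum total.
Stratum 1 (Non-smokers): n = 1559; a·d/n = 34·776/1559 = 16.9237; b·c/n = 313·436/1559 = 87.5356
Stratum 2 (Smokers): n = 4031; a·d/n = 275·517/4031 = 35.2704; b·c/n = 3007·232/4031 = 173.0647
OR_MH = (16.9237 + 35.2704) / (87.5356 + 173.0647) = 52.1941 / 260.6003 = 0.20028

0.20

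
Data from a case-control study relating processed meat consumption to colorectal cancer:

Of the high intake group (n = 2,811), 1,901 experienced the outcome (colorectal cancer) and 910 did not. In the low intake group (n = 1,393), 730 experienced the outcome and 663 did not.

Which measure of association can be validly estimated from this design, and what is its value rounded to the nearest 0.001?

1.897

From the description: a = 1901, b = 910, c = 730, d = 663.
This is a case-control study: participants were sampled on outcome status, so risks in the source population cannot be estimated directly — relative risk is not valid here. The odds ratio is the appropriate measure.
OR = (a·d)/(b·c) = (1901 × 663) / (910 × 730) = 1260363 / 664300 = 1.89728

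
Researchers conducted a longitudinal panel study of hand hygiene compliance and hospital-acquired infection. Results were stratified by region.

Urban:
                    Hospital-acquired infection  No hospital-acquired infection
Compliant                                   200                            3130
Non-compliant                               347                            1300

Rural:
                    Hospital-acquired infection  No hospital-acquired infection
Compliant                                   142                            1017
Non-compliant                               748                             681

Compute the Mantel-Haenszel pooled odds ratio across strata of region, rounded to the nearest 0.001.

0.175

OR_MH = Σ(aᵢdᵢ/nᵢ) / Σ(bᵢcᵢ/nᵢ), where nᵢ is the stratum total.
Stratum 1 (Urban): n = 4977; a·d/n = 200·1300/4977 = 52.2403; b·c/n = 3130·347/4977 = 218.2258
Stratum 2 (Rural): n = 2588; a·d/n = 142·681/2588 = 37.3655; b·c/n = 1017·748/2588 = 293.9397
OR_MH = (52.2403 + 37.3655) / (218.2258 + 293.9397) = 89.6058 / 512.1656 = 0.17495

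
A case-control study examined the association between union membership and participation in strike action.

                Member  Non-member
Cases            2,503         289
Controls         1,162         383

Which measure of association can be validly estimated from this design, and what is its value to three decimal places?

2.855

Reading the table with exposure as columns: a = 2503 (Member, case), b = 1162 (Member, non-case), c = 289 (Non-member, case), d = 383.
This is a case-control study: participants were sampled on outcome status, so risks in the source population cannot be estimated directly — relative risk is not valid here. The odds ratio is the appropriate measure.
OR = (a·d)/(b·c) = (2503 × 383) / (1162 × 289) = 958649 / 335818 = 2.85467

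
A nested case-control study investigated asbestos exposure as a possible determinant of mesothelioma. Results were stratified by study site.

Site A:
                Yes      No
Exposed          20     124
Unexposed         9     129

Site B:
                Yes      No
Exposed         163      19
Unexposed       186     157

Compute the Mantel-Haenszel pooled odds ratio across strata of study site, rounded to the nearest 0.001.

OR_MH = Σ(aᵢdᵢ/nᵢ) / Σ(bᵢcᵢ/nᵢ), where nᵢ is the stratum total.
Stratum 1 (Site A): n = 282; a·d/n = 20·129/282 = 9.1489; b·c/n = 124·9/282 = 3.9574
Stratum 2 (Site B): n = 525; a·d/n = 163·157/525 = 48.7448; b·c/n = 19·186/525 = 6.7314
OR_MH = (9.1489 + 48.7448) / (3.9574 + 6.7314) = 57.8937 / 10.6889 = 5.41626

5.416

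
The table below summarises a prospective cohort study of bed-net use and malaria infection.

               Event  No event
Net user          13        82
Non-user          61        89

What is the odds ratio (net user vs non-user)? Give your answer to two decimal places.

Cells: a = 13, b = 82, c = 61, d = 89.
OR = (a·d)/(b·c) = (13 × 89) / (82 × 61) = 1157 / 5002 = 0.23131
Exposure is associated with lower odds of malaria infection (OR = 0.23 < 1).

0.23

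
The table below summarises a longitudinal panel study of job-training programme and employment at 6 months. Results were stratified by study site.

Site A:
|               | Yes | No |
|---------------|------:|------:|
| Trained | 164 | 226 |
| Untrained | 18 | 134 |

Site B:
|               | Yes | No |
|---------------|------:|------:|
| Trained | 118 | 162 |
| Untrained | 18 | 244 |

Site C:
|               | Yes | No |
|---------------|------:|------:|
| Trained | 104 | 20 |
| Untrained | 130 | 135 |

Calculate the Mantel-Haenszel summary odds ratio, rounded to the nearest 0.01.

OR_MH = Σ(aᵢdᵢ/nᵢ) / Σ(bᵢcᵢ/nᵢ), where nᵢ is the stratum total.
Stratum 1 (Site A): n = 542; a·d/n = 164·134/542 = 40.5461; b·c/n = 226·18/542 = 7.5055
Stratum 2 (Site B): n = 542; a·d/n = 118·244/542 = 53.1218; b·c/n = 162·18/542 = 5.3801
Stratum 3 (Site C): n = 389; a·d/n = 104·135/389 = 36.0925; b·c/n = 20·130/389 = 6.6838
OR_MH = (40.5461 + 53.1218 + 36.0925) / (7.5055 + 5.3801 + 6.6838) = 129.7604 / 19.5694 = 6.63078

6.63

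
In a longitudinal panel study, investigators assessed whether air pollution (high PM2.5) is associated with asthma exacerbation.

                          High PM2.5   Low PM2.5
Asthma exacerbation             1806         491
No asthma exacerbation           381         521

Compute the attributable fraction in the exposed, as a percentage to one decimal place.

41.2

Reading the table with exposure as columns: a = 1806 (High PM2.5, case), b = 381 (High PM2.5, non-case), c = 491 (Low PM2.5, case), d = 521.
Risk in exposed = 1806/2187 = 0.82579; risk in unexposed = 491/1012 = 0.48518.
RR = 0.82579/0.48518 = 1.70203
AR% = (RR − 1)/RR × 100 = (1.70203 − 1)/1.70203 × 100 = 41.2467%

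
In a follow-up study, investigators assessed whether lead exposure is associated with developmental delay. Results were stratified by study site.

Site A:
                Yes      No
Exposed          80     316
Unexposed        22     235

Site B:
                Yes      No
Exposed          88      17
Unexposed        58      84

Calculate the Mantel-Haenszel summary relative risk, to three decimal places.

2.160

RR_MH = Σ(aᵢ·n₀ᵢ/nᵢ) / Σ(cᵢ·n₁ᵢ/nᵢ), with n₁ᵢ = aᵢ+bᵢ (exposed), n₀ᵢ = cᵢ+dᵢ (unexposed), nᵢ = n₁ᵢ+n₀ᵢ.
Stratum 1 (Site A): n₁ = 396, n₀ = 257, n = 653; a·n₀/n = 80·257/653 = 31.4855; c·n₁/n = 22·396/653 = 13.3415
Stratum 2 (Site B): n₁ = 105, n₀ = 142, n = 247; a·n₀/n = 88·142/247 = 50.5911; c·n₁/n = 58·105/247 = 24.6559
RR_MH = (31.4855 + 50.5911) / (13.3415 + 24.6559) = 82.0765 / 37.9974 = 2.16006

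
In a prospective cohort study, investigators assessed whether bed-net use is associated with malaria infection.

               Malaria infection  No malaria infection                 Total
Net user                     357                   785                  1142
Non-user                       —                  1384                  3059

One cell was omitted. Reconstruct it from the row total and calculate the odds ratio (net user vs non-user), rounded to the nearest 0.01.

0.38

The missing cell is in the unexposed row: 3059 − 1384 = 1675.
So a = 357, b = 785, c = 1675, d = 1384.
OR = (a·d)/(b·c) = (357 × 1384) / (785 × 1675) = 494088 / 1314875 = 0.37577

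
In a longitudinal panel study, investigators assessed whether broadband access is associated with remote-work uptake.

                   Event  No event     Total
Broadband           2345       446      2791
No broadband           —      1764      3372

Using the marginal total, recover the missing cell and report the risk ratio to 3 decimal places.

1.762

The missing cell is in the unexposed row: 3372 − 1764 = 1608.
So a = 2345, b = 446, c = 1608, d = 1764.
RR = [a/(a+b)] / [c/(c+d)] = (2345/2791) / (1608/3372) = 0.84020/0.47687 = 1.76191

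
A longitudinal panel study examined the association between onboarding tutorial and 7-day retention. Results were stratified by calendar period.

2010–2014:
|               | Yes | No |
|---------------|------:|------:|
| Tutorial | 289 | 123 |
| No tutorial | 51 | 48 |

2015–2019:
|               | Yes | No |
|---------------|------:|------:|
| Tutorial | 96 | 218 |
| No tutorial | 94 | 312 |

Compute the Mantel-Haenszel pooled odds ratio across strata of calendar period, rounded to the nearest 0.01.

1.69

OR_MH = Σ(aᵢdᵢ/nᵢ) / Σ(bᵢcᵢ/nᵢ), where nᵢ is the stratum total.
Stratum 1 (2010–2014): n = 511; a·d/n = 289·48/511 = 27.1468; b·c/n = 123·51/511 = 12.2759
Stratum 2 (2015–2019): n = 720; a·d/n = 96·312/720 = 41.6000; b·c/n = 218·94/720 = 28.4611
OR_MH = (27.1468 + 41.6000) / (12.2759 + 28.4611) = 68.7468 / 40.7370 = 1.68757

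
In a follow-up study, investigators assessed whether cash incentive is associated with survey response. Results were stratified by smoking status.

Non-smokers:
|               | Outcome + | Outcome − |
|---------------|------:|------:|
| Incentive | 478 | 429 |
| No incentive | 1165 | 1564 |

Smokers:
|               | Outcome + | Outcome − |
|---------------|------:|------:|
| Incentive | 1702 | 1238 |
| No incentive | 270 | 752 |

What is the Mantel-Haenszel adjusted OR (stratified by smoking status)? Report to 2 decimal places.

OR_MH = Σ(aᵢdᵢ/nᵢ) / Σ(bᵢcᵢ/nᵢ), where nᵢ is the stratum total.
Stratum 1 (Non-smokers): n = 3636; a·d/n = 478·1564/3636 = 205.6084; b·c/n = 429·1165/3636 = 137.4546
Stratum 2 (Smokers): n = 3962; a·d/n = 1702·752/3962 = 323.0449; b·c/n = 1238·270/3962 = 84.3665
OR_MH = (205.6084 + 323.0449) / (137.4546 + 84.3665) = 528.6533 / 221.8211 = 2.38324

2.38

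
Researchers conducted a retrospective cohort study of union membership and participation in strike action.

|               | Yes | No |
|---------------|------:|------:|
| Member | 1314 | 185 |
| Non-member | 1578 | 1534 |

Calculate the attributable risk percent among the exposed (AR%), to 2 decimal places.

Cells: a = 1314, b = 185, c = 1578, d = 1534.
Risk in exposed = 1314/1499 = 0.87658; risk in unexposed = 1578/3112 = 0.50707.
RR = 0.87658/0.50707 = 1.72873
AR% = (RR − 1)/RR × 100 = (1.72873 − 1)/1.72873 × 100 = 42.1540%

42.15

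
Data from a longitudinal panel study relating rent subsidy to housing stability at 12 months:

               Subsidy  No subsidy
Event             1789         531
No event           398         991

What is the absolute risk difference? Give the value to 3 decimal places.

Reading the table with exposure as columns: a = 1789 (Subsidy, case), b = 398 (Subsidy, non-case), c = 531 (No subsidy, case), d = 991.
Risk in exposed = 1789/2187 = 0.818016; risk in unexposed = 531/1522 = 0.348883.
Risk difference = 0.818016 − 0.348883 = 0.469132

0.469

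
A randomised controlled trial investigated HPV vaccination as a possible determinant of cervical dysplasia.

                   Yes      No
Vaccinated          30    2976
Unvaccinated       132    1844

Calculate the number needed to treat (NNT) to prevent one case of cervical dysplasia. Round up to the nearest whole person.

18

Risk in treated group = 30/3006 = 0.00998; risk in control = 132/1976 = 0.06680.
Absolute risk reduction = 0.06680 − 0.00998 = 0.05682
NNT = 1 / ARR = 1 / 0.05682 = 17.599 → round up → 18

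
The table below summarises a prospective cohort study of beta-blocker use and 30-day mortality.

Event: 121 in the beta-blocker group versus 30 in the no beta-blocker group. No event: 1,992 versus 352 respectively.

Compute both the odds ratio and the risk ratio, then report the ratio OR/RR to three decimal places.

From the description: a = 121, b = 1992, c = 30, d = 352.
OR = (121·352)/(1992·30) = 42592/59760 = 0.71272
Risk in exposed = 121/2113 = 0.05726; risk in unexposed = 30/382 = 0.07853; RR = 0.72917
OR/RR = 0.71272 / 0.72917 = 0.97744
The outcome is rare in both groups, so OR ≈ RR (ratio near 1).

0.977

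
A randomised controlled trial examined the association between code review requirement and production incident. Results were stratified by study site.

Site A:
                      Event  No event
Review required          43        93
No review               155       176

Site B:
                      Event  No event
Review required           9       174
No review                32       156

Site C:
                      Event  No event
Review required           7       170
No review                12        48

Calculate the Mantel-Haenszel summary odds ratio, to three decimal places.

OR_MH = Σ(aᵢdᵢ/nᵢ) / Σ(bᵢcᵢ/nᵢ), where nᵢ is the stratum total.
Stratum 1 (Site A): n = 467; a·d/n = 43·176/467 = 16.2056; b·c/n = 93·155/467 = 30.8672
Stratum 2 (Site B): n = 371; a·d/n = 9·156/371 = 3.7844; b·c/n = 174·32/371 = 15.0081
Stratum 3 (Site C): n = 237; a·d/n = 7·48/237 = 1.4177; b·c/n = 170·12/237 = 8.6076
OR_MH = (16.2056 + 3.7844 + 1.4177) / (30.8672 + 15.0081 + 8.6076) = 21.4077 / 54.4829 = 0.39292

0.393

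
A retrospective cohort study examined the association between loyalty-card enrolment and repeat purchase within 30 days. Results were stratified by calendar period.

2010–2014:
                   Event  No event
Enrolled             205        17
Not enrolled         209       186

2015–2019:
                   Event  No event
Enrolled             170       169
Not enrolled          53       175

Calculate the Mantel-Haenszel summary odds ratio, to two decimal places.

OR_MH = Σ(aᵢdᵢ/nᵢ) / Σ(bᵢcᵢ/nᵢ), where nᵢ is the stratum total.
Stratum 1 (2010–2014): n = 617; a·d/n = 205·186/617 = 61.7990; b·c/n = 17·209/617 = 5.7585
Stratum 2 (2015–2019): n = 567; a·d/n = 170·175/567 = 52.4691; b·c/n = 169·53/567 = 15.7972
OR_MH = (61.7990 + 52.4691) / (5.7585 + 15.7972) = 114.2682 / 21.5557 = 5.30107

5.30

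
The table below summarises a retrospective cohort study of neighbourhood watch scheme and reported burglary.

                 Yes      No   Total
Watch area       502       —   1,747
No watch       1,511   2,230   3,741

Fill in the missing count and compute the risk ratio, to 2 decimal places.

The missing cell is in the exposed row: 1747 − 502 = 1245.
So a = 502, b = 1245, c = 1511, d = 2230.
RR = [a/(a+b)] / [c/(c+d)] = (502/1747) / (1511/3741) = 0.28735/0.40390 = 0.71143

0.71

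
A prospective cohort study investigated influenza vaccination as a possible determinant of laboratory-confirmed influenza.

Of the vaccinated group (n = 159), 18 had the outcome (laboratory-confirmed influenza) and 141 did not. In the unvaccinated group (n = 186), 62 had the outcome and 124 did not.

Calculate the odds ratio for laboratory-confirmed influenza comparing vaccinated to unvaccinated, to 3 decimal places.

From the description: a = 18, b = 141, c = 62, d = 124.
OR = (a·d)/(b·c) = (18 × 124) / (141 × 62) = 2232 / 8742 = 0.25532
Exposure is associated with lower odds of laboratory-confirmed influenza (OR = 0.26 < 1).

0.255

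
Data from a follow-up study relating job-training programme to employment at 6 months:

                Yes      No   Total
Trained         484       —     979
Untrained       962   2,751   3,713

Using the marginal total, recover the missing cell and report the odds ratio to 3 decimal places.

The missing cell is in the exposed row: 979 − 484 = 495.
So a = 484, b = 495, c = 962, d = 2751.
OR = (a·d)/(b·c) = (484 × 2751) / (495 × 962) = 1331484 / 476190 = 2.79612

2.796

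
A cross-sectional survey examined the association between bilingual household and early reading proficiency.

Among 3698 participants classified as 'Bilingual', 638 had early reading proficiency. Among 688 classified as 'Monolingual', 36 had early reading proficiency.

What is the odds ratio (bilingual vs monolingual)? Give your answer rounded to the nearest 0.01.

3.78

From the description: a = 638, b = 3060, c = 36, d = 652.
OR = (a·d)/(b·c) = (638 × 652) / (3060 × 36) = 415976 / 110160 = 3.77611
The odds of early reading proficiency are about 3.78 times as high in the bilingual group.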